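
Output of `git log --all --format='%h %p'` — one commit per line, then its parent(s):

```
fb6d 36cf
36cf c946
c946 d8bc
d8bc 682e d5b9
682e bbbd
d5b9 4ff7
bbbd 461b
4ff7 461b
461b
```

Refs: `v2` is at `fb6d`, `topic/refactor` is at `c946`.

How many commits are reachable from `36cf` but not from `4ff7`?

6

Reachable from 36cf: {36cf, 461b, 4ff7, 682e, bbbd, c946, d5b9, d8bc}.
Reachable from 4ff7: {461b, 4ff7}.
In 36cf's history but not 4ff7's: {36cf, 682e, bbbd, c946, d5b9, d8bc} — 6 commits.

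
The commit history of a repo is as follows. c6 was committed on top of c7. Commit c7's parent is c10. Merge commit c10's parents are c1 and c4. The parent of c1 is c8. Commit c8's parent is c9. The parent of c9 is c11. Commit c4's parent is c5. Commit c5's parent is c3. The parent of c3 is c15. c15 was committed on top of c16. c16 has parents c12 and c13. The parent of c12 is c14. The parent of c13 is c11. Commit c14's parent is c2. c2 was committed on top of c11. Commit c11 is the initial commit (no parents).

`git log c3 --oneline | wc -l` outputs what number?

8

Walking parent pointers from c3: reachable set = {c11, c12, c13, c14, c15, c16, c2, c3}.
That is 8 commits.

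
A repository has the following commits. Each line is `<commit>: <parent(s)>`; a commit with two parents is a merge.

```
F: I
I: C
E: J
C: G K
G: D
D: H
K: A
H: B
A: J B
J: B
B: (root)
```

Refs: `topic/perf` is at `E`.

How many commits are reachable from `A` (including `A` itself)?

Walking parent pointers from A: reachable set = {A, B, J}.
That is 3 commits.

3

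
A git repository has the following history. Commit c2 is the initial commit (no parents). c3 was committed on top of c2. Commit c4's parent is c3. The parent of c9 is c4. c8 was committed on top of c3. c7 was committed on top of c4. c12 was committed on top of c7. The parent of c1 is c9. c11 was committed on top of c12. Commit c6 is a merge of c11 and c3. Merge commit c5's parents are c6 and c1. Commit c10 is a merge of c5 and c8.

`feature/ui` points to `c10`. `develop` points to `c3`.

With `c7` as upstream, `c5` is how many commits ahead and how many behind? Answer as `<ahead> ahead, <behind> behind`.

6 ahead, 0 behind

Reachable from c5: {c1, c11, c12, c2, c3, c4, c5, c6, c7, c9}.
Reachable from c7: {c2, c3, c4, c7}.
Only in c5's history (ahead): {c1, c11, c12, c5, c6, c9} — 6.
Only in c7's history (behind): {} — 0.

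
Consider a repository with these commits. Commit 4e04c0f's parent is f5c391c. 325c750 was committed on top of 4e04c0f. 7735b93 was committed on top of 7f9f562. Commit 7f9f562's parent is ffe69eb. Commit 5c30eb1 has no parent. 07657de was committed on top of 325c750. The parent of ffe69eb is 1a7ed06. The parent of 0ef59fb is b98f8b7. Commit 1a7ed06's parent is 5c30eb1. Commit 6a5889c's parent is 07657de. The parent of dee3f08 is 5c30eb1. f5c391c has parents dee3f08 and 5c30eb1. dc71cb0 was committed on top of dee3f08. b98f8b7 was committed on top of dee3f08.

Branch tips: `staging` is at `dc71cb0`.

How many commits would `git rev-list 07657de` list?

6

Walking parent pointers from 07657de: reachable set = {07657de, 325c750, 4e04c0f, 5c30eb1, dee3f08, f5c391c}.
That is 6 commits.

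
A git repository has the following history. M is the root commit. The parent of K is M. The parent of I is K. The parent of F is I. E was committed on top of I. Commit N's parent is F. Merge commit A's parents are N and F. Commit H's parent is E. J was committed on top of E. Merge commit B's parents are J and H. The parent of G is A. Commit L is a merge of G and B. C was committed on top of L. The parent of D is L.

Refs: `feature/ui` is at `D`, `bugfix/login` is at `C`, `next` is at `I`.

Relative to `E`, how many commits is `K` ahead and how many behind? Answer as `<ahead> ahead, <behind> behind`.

0 ahead, 2 behind

Reachable from K: {K, M}.
Reachable from E: {E, I, K, M}.
Only in K's history (ahead): {} — 0.
Only in E's history (behind): {E, I} — 2.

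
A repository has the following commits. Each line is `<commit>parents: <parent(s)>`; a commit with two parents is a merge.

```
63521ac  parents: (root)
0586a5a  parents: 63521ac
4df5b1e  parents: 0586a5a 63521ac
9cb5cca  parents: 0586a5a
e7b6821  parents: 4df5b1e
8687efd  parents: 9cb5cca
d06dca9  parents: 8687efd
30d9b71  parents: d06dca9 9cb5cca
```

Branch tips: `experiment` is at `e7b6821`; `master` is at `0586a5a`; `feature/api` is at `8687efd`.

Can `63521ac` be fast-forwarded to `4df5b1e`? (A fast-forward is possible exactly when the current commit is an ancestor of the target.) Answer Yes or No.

Yes

A fast-forward from 63521ac to 4df5b1e is possible iff 63521ac is an ancestor of 4df5b1e.
Ancestors of 4df5b1e: {0586a5a, 4df5b1e, 63521ac}.
63521ac is among them, so fast-forward is possible.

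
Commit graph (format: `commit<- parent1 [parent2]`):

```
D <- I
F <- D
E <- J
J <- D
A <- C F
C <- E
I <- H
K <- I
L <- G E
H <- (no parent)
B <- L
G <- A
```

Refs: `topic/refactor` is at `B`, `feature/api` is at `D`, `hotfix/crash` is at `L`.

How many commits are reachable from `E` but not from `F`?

2

Reachable from E: {D, E, H, I, J}.
Reachable from F: {D, F, H, I}.
In E's history but not F's: {E, J} — 2 commits.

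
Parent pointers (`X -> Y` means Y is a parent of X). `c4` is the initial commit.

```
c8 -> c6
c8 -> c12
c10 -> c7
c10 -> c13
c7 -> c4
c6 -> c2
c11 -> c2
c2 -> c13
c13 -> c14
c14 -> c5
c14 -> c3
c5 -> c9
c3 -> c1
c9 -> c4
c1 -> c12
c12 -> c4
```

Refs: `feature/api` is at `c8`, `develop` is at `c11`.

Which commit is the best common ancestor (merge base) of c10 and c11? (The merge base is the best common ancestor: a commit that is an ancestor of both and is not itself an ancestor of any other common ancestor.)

Ancestors of c10: {c1, c10, c12, c13, c14, c3, c4, c5, c7, c9}.
Ancestors of c11: {c1, c11, c12, c13, c14, c2, c3, c4, c5, c9}.
Common ancestors: {c1, c12, c13, c14, c3, c4, c5, c9}.
Among these, c13 is not an ancestor of any other common ancestor — it is the merge base.

c13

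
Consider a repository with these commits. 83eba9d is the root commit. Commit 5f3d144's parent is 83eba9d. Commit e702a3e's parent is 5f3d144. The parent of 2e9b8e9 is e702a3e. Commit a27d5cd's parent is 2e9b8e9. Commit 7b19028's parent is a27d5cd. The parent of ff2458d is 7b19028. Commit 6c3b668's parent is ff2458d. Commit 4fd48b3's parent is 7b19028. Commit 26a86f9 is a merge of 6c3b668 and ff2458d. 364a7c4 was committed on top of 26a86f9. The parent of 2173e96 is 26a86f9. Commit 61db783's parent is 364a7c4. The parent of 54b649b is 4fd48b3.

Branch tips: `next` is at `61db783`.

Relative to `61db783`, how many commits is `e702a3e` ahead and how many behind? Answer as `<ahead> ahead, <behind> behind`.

0 ahead, 8 behind

Reachable from e702a3e: {5f3d144, 83eba9d, e702a3e}.
Reachable from 61db783: {26a86f9, 2e9b8e9, 364a7c4, 5f3d144, 61db783, 6c3b668, 7b19028, 83eba9d, a27d5cd, e702a3e, ff2458d}.
Only in e702a3e's history (ahead): {} — 0.
Only in 61db783's history (behind): {26a86f9, 2e9b8e9, 364a7c4, 61db783, 6c3b668, 7b19028, a27d5cd, ff2458d} — 8.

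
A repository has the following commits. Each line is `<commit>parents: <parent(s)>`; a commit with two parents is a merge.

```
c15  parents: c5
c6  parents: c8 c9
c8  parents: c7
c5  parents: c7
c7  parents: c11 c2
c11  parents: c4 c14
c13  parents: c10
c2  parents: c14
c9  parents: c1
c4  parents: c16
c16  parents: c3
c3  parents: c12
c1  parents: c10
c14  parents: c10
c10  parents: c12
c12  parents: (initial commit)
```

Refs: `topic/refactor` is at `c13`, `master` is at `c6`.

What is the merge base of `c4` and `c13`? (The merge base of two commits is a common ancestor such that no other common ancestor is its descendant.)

Ancestors of c4: {c12, c16, c3, c4}.
Ancestors of c13: {c10, c12, c13}.
Common ancestors: {c12}.
The only common ancestor is c12, so it is the merge base.

c12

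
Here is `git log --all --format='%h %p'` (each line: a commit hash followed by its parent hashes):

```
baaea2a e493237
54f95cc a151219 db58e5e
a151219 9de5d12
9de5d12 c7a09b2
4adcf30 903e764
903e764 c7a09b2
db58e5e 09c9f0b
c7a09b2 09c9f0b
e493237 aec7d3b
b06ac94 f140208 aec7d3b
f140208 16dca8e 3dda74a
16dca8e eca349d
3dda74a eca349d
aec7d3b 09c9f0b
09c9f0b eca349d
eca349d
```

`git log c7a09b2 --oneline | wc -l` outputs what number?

3

Walking parent pointers from c7a09b2: reachable set = {09c9f0b, c7a09b2, eca349d}.
That is 3 commits.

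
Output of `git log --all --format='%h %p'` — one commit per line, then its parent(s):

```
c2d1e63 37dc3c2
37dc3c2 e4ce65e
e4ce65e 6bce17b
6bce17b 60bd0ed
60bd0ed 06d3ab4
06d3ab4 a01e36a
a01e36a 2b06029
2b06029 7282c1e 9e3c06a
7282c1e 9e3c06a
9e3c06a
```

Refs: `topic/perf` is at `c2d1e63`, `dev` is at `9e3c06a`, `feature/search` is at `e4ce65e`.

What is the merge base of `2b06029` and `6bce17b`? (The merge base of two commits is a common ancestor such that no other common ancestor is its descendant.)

2b06029

Ancestors of 2b06029: {2b06029, 7282c1e, 9e3c06a}.
Ancestors of 6bce17b: {06d3ab4, 2b06029, 60bd0ed, 6bce17b, 7282c1e, 9e3c06a, a01e36a}.
Common ancestors: {2b06029, 7282c1e, 9e3c06a}.
Among these, 2b06029 is not an ancestor of any other common ancestor — it is the merge base.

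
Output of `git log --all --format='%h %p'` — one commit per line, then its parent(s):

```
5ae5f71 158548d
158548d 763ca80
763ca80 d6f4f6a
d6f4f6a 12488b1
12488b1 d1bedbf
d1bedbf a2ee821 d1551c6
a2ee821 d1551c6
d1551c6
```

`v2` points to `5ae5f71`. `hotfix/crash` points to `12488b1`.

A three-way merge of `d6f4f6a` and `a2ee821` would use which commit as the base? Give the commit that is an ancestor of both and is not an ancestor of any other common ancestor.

a2ee821

Ancestors of d6f4f6a: {12488b1, a2ee821, d1551c6, d1bedbf, d6f4f6a}.
Ancestors of a2ee821: {a2ee821, d1551c6}.
Common ancestors: {a2ee821, d1551c6}.
Among these, a2ee821 is not an ancestor of any other common ancestor — it is the merge base.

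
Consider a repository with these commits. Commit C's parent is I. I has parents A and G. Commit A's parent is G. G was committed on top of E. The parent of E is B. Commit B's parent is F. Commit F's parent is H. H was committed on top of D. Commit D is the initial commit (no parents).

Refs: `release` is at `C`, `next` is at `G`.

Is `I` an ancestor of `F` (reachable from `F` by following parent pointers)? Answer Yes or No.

Ancestors of F: {D, F, H}.
I is not in that set, so it is not an ancestor of F.

No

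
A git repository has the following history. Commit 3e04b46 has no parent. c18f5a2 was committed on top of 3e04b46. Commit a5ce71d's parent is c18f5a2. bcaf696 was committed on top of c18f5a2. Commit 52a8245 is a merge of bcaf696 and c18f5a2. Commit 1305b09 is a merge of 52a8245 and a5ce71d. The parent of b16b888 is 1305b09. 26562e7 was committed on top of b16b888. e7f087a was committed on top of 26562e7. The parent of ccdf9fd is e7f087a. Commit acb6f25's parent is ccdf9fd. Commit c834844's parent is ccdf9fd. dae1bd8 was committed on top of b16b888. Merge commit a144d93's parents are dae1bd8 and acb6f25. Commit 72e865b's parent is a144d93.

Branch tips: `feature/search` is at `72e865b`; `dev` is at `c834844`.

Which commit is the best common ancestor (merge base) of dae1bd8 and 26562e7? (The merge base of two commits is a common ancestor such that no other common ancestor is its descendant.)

b16b888

Ancestors of dae1bd8: {1305b09, 3e04b46, 52a8245, a5ce71d, b16b888, bcaf696, c18f5a2, dae1bd8}.
Ancestors of 26562e7: {1305b09, 26562e7, 3e04b46, 52a8245, a5ce71d, b16b888, bcaf696, c18f5a2}.
Common ancestors: {1305b09, 3e04b46, 52a8245, a5ce71d, b16b888, bcaf696, c18f5a2}.
Among these, b16b888 is not an ancestor of any other common ancestor — it is the merge base.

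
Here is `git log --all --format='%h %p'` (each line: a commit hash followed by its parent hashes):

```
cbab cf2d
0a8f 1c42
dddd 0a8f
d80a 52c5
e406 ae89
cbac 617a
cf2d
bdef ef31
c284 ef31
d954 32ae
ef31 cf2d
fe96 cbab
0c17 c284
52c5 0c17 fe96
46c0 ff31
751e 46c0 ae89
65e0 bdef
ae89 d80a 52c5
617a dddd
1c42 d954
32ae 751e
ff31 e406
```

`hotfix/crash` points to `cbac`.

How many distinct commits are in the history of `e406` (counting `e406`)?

10

Walking parent pointers from e406: reachable set = {0c17, 52c5, ae89, c284, cbab, cf2d, d80a, e406, ef31, fe96}.
That is 10 commits.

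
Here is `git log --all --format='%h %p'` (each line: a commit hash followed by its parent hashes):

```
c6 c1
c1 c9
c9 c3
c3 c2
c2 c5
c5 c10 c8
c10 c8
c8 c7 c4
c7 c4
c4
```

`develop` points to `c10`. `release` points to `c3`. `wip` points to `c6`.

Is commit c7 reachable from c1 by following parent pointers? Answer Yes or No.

Yes

Ancestors of c1 (commits reachable by following parents): {c1, c10, c2, c3, c4, c5, c7, c8, c9}.
c7 is in that set, so it is an ancestor of c1.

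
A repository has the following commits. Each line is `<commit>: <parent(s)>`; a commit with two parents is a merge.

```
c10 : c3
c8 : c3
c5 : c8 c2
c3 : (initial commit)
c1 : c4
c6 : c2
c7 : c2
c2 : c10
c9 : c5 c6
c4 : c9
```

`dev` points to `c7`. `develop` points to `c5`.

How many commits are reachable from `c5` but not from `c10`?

3

Reachable from c5: {c10, c2, c3, c5, c8}.
Reachable from c10: {c10, c3}.
In c5's history but not c10's: {c2, c5, c8} — 3 commits.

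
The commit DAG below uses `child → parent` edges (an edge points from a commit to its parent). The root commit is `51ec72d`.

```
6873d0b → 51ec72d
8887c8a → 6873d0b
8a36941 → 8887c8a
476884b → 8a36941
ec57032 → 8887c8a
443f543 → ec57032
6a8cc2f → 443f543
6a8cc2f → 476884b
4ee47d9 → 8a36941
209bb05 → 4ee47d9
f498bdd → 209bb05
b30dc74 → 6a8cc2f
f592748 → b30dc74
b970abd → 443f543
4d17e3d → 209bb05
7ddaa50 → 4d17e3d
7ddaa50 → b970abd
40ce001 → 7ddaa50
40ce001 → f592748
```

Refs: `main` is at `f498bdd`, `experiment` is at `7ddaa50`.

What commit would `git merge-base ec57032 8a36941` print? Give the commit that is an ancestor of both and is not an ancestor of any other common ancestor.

8887c8a

Ancestors of ec57032: {51ec72d, 6873d0b, 8887c8a, ec57032}.
Ancestors of 8a36941: {51ec72d, 6873d0b, 8887c8a, 8a36941}.
Common ancestors: {51ec72d, 6873d0b, 8887c8a}.
Among these, 8887c8a is not an ancestor of any other common ancestor — it is the merge base.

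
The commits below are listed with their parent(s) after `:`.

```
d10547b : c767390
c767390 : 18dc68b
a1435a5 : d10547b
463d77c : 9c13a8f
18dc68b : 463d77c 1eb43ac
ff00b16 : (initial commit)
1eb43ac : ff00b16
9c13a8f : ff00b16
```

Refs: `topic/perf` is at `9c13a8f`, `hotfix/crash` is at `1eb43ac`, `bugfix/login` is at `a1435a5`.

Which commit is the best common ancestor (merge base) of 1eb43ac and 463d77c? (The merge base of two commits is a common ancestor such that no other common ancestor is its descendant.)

Ancestors of 1eb43ac: {1eb43ac, ff00b16}.
Ancestors of 463d77c: {463d77c, 9c13a8f, ff00b16}.
Common ancestors: {ff00b16}.
The only common ancestor is ff00b16, so it is the merge base.

ff00b16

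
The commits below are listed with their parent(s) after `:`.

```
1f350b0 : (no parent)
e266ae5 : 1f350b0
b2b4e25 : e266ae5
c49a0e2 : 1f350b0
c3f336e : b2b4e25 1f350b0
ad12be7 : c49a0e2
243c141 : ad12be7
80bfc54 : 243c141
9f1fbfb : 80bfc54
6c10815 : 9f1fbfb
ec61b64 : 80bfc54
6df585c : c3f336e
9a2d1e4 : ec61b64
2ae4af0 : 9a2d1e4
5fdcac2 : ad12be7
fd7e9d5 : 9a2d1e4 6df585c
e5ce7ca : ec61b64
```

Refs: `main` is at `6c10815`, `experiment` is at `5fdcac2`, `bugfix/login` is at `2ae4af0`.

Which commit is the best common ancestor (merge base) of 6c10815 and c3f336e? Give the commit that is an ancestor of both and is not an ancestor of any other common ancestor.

Ancestors of 6c10815: {1f350b0, 243c141, 6c10815, 80bfc54, 9f1fbfb, ad12be7, c49a0e2}.
Ancestors of c3f336e: {1f350b0, b2b4e25, c3f336e, e266ae5}.
Common ancestors: {1f350b0}.
The only common ancestor is 1f350b0, so it is the merge base.

1f350b0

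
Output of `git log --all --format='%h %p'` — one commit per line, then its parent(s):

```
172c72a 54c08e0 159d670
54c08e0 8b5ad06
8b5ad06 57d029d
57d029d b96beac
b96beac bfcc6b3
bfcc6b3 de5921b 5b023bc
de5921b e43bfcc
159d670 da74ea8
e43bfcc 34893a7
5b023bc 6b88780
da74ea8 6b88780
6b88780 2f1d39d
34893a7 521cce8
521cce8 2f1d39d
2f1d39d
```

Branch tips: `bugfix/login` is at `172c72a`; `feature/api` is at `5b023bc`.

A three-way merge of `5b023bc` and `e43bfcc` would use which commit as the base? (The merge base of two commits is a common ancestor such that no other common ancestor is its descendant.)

Ancestors of 5b023bc: {2f1d39d, 5b023bc, 6b88780}.
Ancestors of e43bfcc: {2f1d39d, 34893a7, 521cce8, e43bfcc}.
Common ancestors: {2f1d39d}.
The only common ancestor is 2f1d39d, so it is the merge base.

2f1d39d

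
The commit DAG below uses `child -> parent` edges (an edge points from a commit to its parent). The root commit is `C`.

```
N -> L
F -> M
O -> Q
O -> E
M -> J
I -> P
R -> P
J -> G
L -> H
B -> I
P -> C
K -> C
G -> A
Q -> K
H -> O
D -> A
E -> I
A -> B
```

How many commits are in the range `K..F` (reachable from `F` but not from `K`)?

8

Reachable from F: {A, B, C, F, G, I, J, M, P}.
Reachable from K: {C, K}.
In F's history but not K's: {A, B, F, G, I, J, M, P} — 8 commits.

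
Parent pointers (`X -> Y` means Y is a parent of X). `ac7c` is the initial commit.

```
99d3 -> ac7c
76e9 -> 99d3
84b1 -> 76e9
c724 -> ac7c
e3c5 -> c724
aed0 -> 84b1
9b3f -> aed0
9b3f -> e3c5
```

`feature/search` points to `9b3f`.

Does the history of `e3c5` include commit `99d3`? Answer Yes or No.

Ancestors of e3c5: {ac7c, c724, e3c5}.
99d3 is not in that set, so it is not an ancestor of e3c5.

No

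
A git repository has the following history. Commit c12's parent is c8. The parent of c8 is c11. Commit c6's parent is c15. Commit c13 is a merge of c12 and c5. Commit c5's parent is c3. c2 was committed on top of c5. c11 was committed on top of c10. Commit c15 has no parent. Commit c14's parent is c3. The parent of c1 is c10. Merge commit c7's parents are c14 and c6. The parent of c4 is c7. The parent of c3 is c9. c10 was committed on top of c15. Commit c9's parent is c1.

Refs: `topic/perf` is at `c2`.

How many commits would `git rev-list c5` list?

6

Walking parent pointers from c5: reachable set = {c1, c10, c15, c3, c5, c9}.
That is 6 commits.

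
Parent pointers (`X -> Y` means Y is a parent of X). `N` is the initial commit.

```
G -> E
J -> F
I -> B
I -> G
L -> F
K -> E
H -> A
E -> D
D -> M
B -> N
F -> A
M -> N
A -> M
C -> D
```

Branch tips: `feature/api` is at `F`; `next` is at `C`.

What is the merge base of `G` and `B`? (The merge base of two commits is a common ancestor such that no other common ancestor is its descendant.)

Ancestors of G: {D, E, G, M, N}.
Ancestors of B: {B, N}.
Common ancestors: {N}.
The only common ancestor is N, so it is the merge base.

N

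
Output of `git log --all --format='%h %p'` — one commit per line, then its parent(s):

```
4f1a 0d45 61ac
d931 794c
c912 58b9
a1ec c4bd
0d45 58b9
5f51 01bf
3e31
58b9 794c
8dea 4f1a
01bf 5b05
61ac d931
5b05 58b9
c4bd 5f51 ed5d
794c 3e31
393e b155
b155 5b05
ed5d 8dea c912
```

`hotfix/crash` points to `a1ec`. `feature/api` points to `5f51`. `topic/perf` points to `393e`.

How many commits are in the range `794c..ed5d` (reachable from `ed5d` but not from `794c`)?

Reachable from ed5d: {0d45, 3e31, 4f1a, 58b9, 61ac, 794c, 8dea, c912, d931, ed5d}.
Reachable from 794c: {3e31, 794c}.
In ed5d's history but not 794c's: {0d45, 4f1a, 58b9, 61ac, 8dea, c912, d931, ed5d} — 8 commits.

8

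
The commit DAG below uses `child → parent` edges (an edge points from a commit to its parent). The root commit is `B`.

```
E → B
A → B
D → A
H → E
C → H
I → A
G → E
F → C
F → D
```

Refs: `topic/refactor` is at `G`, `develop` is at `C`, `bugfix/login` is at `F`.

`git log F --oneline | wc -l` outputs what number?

7

Walking parent pointers from F: reachable set = {A, B, C, D, E, F, H}.
That is 7 commits.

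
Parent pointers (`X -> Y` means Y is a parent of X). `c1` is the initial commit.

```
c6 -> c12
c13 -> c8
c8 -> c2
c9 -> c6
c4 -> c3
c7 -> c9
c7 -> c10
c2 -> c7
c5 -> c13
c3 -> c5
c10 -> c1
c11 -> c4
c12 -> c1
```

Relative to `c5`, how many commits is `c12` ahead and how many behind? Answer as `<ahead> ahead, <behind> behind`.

Reachable from c12: {c1, c12}.
Reachable from c5: {c1, c10, c12, c13, c2, c5, c6, c7, c8, c9}.
Only in c12's history (ahead): {} — 0.
Only in c5's history (behind): {c10, c13, c2, c5, c6, c7, c8, c9} — 8.

0 ahead, 8 behind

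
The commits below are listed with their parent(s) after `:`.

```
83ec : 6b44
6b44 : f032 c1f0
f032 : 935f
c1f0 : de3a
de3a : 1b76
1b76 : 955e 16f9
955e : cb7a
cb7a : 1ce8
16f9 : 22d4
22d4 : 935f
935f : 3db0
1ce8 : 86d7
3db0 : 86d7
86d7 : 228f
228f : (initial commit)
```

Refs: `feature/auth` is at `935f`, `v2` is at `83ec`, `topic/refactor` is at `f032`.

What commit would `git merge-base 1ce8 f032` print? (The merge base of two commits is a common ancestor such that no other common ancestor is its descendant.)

Ancestors of 1ce8: {1ce8, 228f, 86d7}.
Ancestors of f032: {228f, 3db0, 86d7, 935f, f032}.
Common ancestors: {228f, 86d7}.
Among these, 86d7 is not an ancestor of any other common ancestor — it is the merge base.

86d7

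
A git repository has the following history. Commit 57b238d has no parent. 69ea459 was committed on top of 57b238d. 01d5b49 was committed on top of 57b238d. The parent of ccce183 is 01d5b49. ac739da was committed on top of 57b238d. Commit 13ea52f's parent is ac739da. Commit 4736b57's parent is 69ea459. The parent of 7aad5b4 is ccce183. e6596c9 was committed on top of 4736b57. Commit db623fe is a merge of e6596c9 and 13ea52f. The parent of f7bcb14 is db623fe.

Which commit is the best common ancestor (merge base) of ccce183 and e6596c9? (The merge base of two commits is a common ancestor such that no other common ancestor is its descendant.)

Ancestors of ccce183: {01d5b49, 57b238d, ccce183}.
Ancestors of e6596c9: {4736b57, 57b238d, 69ea459, e6596c9}.
Common ancestors: {57b238d}.
The only common ancestor is 57b238d, so it is the merge base.

57b238d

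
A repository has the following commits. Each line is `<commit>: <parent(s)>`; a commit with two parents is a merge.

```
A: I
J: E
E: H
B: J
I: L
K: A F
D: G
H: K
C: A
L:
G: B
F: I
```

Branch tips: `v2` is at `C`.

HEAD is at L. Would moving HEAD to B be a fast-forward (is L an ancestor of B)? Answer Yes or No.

Yes

A fast-forward from L to B is possible iff L is an ancestor of B.
Ancestors of B: {A, B, E, F, H, I, J, K, L}.
L is among them, so fast-forward is possible.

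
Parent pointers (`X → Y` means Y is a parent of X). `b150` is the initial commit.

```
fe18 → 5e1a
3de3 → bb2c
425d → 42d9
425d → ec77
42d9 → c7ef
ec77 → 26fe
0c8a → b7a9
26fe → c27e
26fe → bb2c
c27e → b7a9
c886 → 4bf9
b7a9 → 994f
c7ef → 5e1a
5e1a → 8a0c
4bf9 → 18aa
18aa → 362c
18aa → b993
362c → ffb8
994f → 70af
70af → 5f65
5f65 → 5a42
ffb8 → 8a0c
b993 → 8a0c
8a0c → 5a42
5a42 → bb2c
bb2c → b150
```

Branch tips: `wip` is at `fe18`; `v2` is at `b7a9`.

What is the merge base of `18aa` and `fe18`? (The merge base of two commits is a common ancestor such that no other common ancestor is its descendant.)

Ancestors of 18aa: {18aa, 362c, 5a42, 8a0c, b150, b993, bb2c, ffb8}.
Ancestors of fe18: {5a42, 5e1a, 8a0c, b150, bb2c, fe18}.
Common ancestors: {5a42, 8a0c, b150, bb2c}.
Among these, 8a0c is not an ancestor of any other common ancestor — it is the merge base.

8a0c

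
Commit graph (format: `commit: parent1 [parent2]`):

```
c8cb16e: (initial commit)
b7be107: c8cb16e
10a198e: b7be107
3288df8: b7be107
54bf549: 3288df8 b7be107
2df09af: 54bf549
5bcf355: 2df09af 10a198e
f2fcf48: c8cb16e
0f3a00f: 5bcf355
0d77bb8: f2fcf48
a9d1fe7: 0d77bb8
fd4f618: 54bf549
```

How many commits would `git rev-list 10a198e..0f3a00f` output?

Reachable from 0f3a00f: {0f3a00f, 10a198e, 2df09af, 3288df8, 54bf549, 5bcf355, b7be107, c8cb16e}.
Reachable from 10a198e: {10a198e, b7be107, c8cb16e}.
In 0f3a00f's history but not 10a198e's: {0f3a00f, 2df09af, 3288df8, 54bf549, 5bcf355} — 5 commits.

5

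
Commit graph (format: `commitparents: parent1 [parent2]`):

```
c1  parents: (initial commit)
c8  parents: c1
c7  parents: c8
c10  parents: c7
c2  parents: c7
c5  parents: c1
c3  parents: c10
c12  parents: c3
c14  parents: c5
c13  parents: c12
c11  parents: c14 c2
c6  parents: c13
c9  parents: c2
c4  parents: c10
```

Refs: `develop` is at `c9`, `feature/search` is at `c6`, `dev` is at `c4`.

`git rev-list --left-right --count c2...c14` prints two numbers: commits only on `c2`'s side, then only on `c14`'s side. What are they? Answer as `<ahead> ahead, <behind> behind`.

3 ahead, 2 behind

Reachable from c2: {c1, c2, c7, c8}.
Reachable from c14: {c1, c14, c5}.
Only in c2's history (ahead): {c2, c7, c8} — 3.
Only in c14's history (behind): {c14, c5} — 2.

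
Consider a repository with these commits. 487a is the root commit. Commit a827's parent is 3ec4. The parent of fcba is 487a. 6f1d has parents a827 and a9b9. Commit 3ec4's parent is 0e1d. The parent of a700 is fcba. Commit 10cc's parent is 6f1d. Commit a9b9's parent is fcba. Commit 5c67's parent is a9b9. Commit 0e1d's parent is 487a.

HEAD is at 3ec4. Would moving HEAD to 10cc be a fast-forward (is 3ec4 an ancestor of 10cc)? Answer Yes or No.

A fast-forward from 3ec4 to 10cc is possible iff 3ec4 is an ancestor of 10cc.
Ancestors of 10cc: {0e1d, 10cc, 3ec4, 487a, 6f1d, a827, a9b9, fcba}.
3ec4 is among them, so fast-forward is possible.

Yes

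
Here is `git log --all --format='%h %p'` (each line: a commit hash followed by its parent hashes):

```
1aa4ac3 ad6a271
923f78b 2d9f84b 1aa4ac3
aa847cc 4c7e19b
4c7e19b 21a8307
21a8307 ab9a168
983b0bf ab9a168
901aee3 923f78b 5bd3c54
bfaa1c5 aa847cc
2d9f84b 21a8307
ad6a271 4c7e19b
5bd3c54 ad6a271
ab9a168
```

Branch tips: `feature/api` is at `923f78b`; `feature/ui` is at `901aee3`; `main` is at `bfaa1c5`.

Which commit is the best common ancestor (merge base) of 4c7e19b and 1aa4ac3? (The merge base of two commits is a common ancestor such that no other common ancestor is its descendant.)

4c7e19b

Ancestors of 4c7e19b: {21a8307, 4c7e19b, ab9a168}.
Ancestors of 1aa4ac3: {1aa4ac3, 21a8307, 4c7e19b, ab9a168, ad6a271}.
Common ancestors: {21a8307, 4c7e19b, ab9a168}.
Among these, 4c7e19b is not an ancestor of any other common ancestor — it is the merge base.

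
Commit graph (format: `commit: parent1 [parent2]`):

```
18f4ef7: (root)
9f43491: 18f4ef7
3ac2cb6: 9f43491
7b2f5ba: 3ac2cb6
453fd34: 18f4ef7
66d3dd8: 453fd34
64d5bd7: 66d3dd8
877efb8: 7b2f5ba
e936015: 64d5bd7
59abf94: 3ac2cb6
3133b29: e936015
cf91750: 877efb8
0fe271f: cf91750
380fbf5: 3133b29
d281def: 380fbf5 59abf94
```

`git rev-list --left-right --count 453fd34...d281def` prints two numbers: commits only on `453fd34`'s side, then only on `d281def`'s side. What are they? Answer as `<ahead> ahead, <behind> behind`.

0 ahead, 9 behind

Reachable from 453fd34: {18f4ef7, 453fd34}.
Reachable from d281def: {18f4ef7, 3133b29, 380fbf5, 3ac2cb6, 453fd34, 59abf94, 64d5bd7, 66d3dd8, 9f43491, d281def, e936015}.
Only in 453fd34's history (ahead): {} — 0.
Only in d281def's history (behind): {3133b29, 380fbf5, 3ac2cb6, 59abf94, 64d5bd7, 66d3dd8, 9f43491, d281def, e936015} — 9.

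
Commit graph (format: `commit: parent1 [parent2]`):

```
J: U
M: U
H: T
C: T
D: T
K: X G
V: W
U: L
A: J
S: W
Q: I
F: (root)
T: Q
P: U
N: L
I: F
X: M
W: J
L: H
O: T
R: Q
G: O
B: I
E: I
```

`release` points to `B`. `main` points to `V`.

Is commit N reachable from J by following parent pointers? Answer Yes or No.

Ancestors of J: {F, H, I, J, L, Q, T, U}.
N is not in that set, so it is not an ancestor of J.

No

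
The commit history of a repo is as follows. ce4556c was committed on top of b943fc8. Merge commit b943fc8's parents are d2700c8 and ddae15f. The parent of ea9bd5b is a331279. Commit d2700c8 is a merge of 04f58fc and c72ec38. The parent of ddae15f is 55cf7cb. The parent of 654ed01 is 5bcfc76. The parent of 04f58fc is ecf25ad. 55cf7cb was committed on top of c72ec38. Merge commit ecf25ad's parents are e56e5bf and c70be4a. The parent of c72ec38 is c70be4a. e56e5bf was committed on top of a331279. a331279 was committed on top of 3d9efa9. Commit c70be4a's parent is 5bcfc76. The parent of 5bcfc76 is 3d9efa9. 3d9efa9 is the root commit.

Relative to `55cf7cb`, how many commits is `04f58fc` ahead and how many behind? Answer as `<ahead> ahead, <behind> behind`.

Reachable from 04f58fc: {04f58fc, 3d9efa9, 5bcfc76, a331279, c70be4a, e56e5bf, ecf25ad}.
Reachable from 55cf7cb: {3d9efa9, 55cf7cb, 5bcfc76, c70be4a, c72ec38}.
Only in 04f58fc's history (ahead): {04f58fc, a331279, e56e5bf, ecf25ad} — 4.
Only in 55cf7cb's history (behind): {55cf7cb, c72ec38} — 2.

4 ahead, 2 behind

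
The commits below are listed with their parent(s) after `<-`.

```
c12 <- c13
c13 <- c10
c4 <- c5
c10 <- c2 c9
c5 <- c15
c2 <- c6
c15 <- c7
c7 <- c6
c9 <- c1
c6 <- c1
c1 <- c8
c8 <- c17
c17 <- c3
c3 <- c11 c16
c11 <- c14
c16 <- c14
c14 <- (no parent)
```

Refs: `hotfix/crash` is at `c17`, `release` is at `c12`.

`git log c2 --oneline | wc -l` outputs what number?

Walking parent pointers from c2: reachable set = {c1, c11, c14, c16, c17, c2, c3, c6, c8}.
That is 9 commits.

9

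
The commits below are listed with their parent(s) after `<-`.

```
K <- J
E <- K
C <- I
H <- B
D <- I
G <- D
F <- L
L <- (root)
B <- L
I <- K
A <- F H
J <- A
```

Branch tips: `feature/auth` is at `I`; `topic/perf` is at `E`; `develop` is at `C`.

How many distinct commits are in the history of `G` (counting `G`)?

10

Walking parent pointers from G: reachable set = {A, B, D, F, G, H, I, J, K, L}.
That is 10 commits.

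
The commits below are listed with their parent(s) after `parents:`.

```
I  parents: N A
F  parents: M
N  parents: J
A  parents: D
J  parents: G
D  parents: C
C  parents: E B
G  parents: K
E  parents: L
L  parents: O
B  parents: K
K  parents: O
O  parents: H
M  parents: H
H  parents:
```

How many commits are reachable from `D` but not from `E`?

Reachable from D: {B, C, D, E, H, K, L, O}.
Reachable from E: {E, H, L, O}.
In D's history but not E's: {B, C, D, K} — 4 commits.

4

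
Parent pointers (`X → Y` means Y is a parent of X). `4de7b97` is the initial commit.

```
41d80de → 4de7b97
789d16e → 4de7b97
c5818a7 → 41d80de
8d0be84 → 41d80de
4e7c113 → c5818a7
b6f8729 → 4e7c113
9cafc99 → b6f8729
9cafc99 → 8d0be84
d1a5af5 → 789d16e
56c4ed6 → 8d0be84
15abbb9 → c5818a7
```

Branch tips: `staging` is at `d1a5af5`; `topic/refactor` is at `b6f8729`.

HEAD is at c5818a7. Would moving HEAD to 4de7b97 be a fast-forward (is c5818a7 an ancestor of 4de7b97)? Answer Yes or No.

No

A fast-forward from c5818a7 to 4de7b97 is possible iff c5818a7 is an ancestor of 4de7b97.
Ancestors of 4de7b97: {4de7b97}.
c5818a7 is not among them, so fast-forward is not possible.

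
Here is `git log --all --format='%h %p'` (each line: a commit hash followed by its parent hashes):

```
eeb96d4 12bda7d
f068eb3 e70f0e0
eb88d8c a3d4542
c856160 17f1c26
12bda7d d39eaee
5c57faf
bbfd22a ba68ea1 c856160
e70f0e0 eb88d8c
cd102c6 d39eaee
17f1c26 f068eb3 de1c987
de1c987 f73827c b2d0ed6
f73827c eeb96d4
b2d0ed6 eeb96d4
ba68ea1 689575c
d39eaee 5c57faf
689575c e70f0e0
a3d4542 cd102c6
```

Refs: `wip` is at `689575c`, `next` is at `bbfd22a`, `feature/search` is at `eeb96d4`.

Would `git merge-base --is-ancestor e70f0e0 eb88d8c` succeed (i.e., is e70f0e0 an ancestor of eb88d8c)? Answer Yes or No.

Ancestors of eb88d8c: {5c57faf, a3d4542, cd102c6, d39eaee, eb88d8c}.
e70f0e0 is not in that set, so it is not an ancestor of eb88d8c.

No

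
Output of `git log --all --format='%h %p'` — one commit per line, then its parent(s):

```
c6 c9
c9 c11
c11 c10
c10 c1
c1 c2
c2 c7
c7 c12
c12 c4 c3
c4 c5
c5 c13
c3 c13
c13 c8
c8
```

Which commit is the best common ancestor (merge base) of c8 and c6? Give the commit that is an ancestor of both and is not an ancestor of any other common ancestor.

Ancestors of c8: {c8}.
Ancestors of c6: {c1, c10, c11, c12, c13, c2, c3, c4, c5, c6, c7, c8, c9}.
Common ancestors: {c8}.
The only common ancestor is c8, so it is the merge base.

c8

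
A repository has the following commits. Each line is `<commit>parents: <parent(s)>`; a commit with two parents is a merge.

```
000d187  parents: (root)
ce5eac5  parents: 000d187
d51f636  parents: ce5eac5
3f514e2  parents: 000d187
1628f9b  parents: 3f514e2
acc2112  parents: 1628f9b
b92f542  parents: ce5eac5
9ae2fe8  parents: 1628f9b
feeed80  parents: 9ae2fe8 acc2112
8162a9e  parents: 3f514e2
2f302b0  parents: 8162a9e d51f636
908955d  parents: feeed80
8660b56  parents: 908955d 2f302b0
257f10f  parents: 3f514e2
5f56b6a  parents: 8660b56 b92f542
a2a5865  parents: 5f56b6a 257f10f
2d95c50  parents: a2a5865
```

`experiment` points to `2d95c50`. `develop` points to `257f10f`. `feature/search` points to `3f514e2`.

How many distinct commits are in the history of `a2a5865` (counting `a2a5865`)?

16

Walking parent pointers from a2a5865: reachable set = {000d187, 1628f9b, 257f10f, 2f302b0, 3f514e2, 5f56b6a, 8162a9e, 8660b56, 908955d, 9ae2fe8, a2a5865, acc2112, b92f542, ce5eac5, d51f636, feeed80}.
That is 16 commits.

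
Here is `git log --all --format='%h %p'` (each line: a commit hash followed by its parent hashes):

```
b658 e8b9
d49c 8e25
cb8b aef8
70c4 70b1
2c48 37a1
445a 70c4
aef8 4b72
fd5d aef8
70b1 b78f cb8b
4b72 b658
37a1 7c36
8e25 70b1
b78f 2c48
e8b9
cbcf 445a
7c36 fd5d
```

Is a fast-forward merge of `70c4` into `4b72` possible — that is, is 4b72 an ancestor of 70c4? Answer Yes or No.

A fast-forward from 4b72 to 70c4 is possible iff 4b72 is an ancestor of 70c4.
Ancestors of 70c4: {2c48, 37a1, 4b72, 70b1, 70c4, 7c36, aef8, b658, b78f, cb8b, e8b9, fd5d}.
4b72 is among them, so fast-forward is possible.

Yes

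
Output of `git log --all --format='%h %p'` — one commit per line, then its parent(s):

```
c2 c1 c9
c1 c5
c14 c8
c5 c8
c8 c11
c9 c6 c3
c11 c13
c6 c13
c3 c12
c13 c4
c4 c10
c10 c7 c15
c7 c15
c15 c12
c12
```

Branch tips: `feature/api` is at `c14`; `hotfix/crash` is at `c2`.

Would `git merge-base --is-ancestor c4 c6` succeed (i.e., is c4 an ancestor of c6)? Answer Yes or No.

Yes

Ancestors of c6 (commits reachable by following parents): {c10, c12, c13, c15, c4, c6, c7}.
c4 is in that set, so it is an ancestor of c6.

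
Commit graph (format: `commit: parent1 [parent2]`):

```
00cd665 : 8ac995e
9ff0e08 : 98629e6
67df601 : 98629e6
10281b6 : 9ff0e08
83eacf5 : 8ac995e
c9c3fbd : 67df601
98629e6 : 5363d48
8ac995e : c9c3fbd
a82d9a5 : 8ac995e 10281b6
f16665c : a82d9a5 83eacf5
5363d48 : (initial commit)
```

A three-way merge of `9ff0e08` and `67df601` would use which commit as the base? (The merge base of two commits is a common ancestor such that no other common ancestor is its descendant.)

98629e6

Ancestors of 9ff0e08: {5363d48, 98629e6, 9ff0e08}.
Ancestors of 67df601: {5363d48, 67df601, 98629e6}.
Common ancestors: {5363d48, 98629e6}.
Among these, 98629e6 is not an ancestor of any other common ancestor — it is the merge base.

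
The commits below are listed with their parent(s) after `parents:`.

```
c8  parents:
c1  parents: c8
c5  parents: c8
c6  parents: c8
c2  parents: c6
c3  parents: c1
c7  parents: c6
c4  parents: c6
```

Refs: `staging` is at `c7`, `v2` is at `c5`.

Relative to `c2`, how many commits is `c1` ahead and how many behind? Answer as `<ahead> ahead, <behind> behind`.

Reachable from c1: {c1, c8}.
Reachable from c2: {c2, c6, c8}.
Only in c1's history (ahead): {c1} — 1.
Only in c2's history (behind): {c2, c6} — 2.

1 ahead, 2 behind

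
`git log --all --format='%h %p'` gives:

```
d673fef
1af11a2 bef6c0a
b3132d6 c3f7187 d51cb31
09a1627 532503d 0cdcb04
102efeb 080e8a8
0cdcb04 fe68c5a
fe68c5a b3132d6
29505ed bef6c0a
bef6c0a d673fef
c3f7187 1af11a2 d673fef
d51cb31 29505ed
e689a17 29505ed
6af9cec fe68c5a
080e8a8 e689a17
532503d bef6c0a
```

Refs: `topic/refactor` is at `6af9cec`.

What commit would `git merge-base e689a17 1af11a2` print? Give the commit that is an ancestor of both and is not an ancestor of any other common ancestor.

bef6c0a

Ancestors of e689a17: {29505ed, bef6c0a, d673fef, e689a17}.
Ancestors of 1af11a2: {1af11a2, bef6c0a, d673fef}.
Common ancestors: {bef6c0a, d673fef}.
Among these, bef6c0a is not an ancestor of any other common ancestor — it is the merge base.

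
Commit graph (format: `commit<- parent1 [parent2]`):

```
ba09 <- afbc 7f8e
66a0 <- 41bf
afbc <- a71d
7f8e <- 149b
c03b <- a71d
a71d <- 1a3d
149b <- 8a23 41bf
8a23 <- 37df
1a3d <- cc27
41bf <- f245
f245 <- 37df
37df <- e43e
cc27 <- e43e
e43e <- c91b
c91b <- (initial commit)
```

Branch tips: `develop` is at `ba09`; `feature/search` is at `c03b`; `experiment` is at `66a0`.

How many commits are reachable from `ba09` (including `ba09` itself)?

13

Walking parent pointers from ba09: reachable set = {149b, 1a3d, 37df, 41bf, 7f8e, 8a23, a71d, afbc, ba09, c91b, cc27, e43e, f245}.
That is 13 commits.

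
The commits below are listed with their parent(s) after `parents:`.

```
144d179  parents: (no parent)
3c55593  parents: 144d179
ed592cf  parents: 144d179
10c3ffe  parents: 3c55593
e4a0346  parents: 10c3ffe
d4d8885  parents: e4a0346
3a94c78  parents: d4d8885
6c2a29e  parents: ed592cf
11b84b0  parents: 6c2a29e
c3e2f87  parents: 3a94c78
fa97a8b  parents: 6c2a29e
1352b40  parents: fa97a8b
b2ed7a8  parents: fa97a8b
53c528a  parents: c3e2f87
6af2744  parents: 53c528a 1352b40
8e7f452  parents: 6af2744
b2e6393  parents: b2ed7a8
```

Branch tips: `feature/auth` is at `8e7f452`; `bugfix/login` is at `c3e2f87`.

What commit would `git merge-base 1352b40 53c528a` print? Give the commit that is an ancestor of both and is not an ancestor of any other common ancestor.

144d179

Ancestors of 1352b40: {1352b40, 144d179, 6c2a29e, ed592cf, fa97a8b}.
Ancestors of 53c528a: {10c3ffe, 144d179, 3a94c78, 3c55593, 53c528a, c3e2f87, d4d8885, e4a0346}.
Common ancestors: {144d179}.
The only common ancestor is 144d179, so it is the merge base.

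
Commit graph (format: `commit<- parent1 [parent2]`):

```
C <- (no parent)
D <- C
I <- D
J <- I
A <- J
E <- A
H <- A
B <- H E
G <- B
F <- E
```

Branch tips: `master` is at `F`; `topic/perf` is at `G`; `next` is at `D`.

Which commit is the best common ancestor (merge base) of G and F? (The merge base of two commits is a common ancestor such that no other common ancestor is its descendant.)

Ancestors of G: {A, B, C, D, E, G, H, I, J}.
Ancestors of F: {A, C, D, E, F, I, J}.
Common ancestors: {A, C, D, E, I, J}.
Among these, E is not an ancestor of any other common ancestor — it is the merge base.

E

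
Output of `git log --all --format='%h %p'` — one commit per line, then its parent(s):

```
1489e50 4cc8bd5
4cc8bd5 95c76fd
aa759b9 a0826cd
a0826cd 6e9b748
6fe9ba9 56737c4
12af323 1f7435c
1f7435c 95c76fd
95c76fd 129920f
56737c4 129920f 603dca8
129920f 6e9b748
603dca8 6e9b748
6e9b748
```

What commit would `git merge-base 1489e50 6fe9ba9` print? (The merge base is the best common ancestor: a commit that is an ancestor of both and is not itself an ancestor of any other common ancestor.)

Ancestors of 1489e50: {129920f, 1489e50, 4cc8bd5, 6e9b748, 95c76fd}.
Ancestors of 6fe9ba9: {129920f, 56737c4, 603dca8, 6e9b748, 6fe9ba9}.
Common ancestors: {129920f, 6e9b748}.
Among these, 129920f is not an ancestor of any other common ancestor — it is the merge base.

129920f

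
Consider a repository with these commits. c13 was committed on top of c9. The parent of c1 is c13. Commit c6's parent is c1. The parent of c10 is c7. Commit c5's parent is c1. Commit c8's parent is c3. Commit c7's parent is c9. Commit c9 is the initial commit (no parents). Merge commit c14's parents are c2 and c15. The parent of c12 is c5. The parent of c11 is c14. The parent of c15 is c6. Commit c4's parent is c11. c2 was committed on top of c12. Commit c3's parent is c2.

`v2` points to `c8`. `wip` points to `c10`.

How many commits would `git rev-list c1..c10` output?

Reachable from c10: {c10, c7, c9}.
Reachable from c1: {c1, c13, c9}.
In c10's history but not c1's: {c10, c7} — 2 commits.

2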